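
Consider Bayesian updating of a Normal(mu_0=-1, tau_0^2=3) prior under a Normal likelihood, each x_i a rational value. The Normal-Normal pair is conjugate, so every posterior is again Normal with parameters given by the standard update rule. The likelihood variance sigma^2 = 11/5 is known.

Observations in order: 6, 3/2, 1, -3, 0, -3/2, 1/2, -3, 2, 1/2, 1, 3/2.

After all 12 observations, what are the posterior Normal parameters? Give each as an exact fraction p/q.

mu_0=173/382, tau_0^2=33/191

obs 1: x=6 → posterior Normal(79/26, 33/26)
obs 2: x=3/2 → posterior Normal(203/82, 33/41)
obs 3: x=1 → posterior Normal(233/112, 33/56)
obs 4: x=-3 → posterior Normal(143/142, 33/71)
obs 5: x=0 → posterior Normal(143/172, 33/86)
obs 6: x=-3/2 → posterior Normal(49/101, 33/101)
obs 7: x=1/2 → posterior Normal(113/232, 33/116)
obs 8: x=-3 → posterior Normal(23/262, 33/131)
obs 9: x=2 → posterior Normal(83/292, 33/146)
obs 10: x=1/2 → posterior Normal(7/23, 33/161)
obs 11: x=1 → posterior Normal(4/11, 3/16)
obs 12: x=3/2 → posterior Normal(173/382, 33/191)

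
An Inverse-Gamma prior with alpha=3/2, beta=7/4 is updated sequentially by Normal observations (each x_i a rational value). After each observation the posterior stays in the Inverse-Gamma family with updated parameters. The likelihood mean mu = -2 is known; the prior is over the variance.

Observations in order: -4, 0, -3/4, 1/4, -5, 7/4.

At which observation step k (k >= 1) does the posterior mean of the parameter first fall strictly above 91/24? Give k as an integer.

obs 1: x=-4 → posterior Inverse-Gamma(2, 15/4)
obs 2: x=0 → posterior Inverse-Gamma(5/2, 23/4)
obs 3: x=-3/4 → posterior Inverse-Gamma(3, 209/32)
obs 4: x=1/4 → posterior Inverse-Gamma(7/2, 145/16)
obs 5: x=-5 → posterior Inverse-Gamma(4, 217/16)
obs 6: x=7/4 → posterior Inverse-Gamma(9/2, 659/32)

k = 2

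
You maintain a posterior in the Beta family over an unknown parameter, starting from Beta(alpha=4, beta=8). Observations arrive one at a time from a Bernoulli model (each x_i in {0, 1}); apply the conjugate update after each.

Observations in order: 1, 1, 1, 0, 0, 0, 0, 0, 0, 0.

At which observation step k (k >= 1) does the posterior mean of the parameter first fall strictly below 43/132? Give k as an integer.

k = 10

obs 1: x=1 → posterior Beta(5, 8)
obs 2: x=1 → posterior Beta(6, 8)
obs 3: x=1 → posterior Beta(7, 8)
obs 4: x=0 → posterior Beta(7, 9)
obs 5: x=0 → posterior Beta(7, 10)
obs 6: x=0 → posterior Beta(7, 11)
obs 7: x=0 → posterior Beta(7, 12)
obs 8: x=0 → posterior Beta(7, 13)
obs 9: x=0 → posterior Beta(7, 14)
obs 10: x=0 → posterior Beta(7, 15)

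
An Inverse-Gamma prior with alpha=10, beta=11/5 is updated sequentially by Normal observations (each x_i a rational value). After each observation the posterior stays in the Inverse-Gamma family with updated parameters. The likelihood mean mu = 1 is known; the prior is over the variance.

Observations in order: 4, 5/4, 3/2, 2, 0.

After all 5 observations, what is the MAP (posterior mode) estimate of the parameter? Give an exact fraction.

obs 1: x=4 → posterior Inverse-Gamma(21/2, 67/10)
obs 2: x=5/4 → posterior Inverse-Gamma(11, 1077/160)
obs 3: x=3/2 → posterior Inverse-Gamma(23/2, 1097/160)
obs 4: x=2 → posterior Inverse-Gamma(12, 1177/160)
obs 5: x=0 → posterior Inverse-Gamma(25/2, 1257/160)

419/720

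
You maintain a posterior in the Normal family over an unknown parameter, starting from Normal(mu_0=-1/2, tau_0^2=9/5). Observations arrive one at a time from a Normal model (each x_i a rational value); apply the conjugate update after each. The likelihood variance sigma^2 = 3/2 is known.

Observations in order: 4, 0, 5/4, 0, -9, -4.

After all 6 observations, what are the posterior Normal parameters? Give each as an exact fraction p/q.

obs 1: x=4 → posterior Normal(43/22, 9/11)
obs 2: x=0 → posterior Normal(43/34, 9/17)
obs 3: x=5/4 → posterior Normal(29/23, 9/23)
obs 4: x=0 → posterior Normal(1, 9/29)
obs 5: x=-9 → posterior Normal(-5/7, 9/35)
obs 6: x=-4 → posterior Normal(-49/41, 9/41)

mu_0=-49/41, tau_0^2=9/41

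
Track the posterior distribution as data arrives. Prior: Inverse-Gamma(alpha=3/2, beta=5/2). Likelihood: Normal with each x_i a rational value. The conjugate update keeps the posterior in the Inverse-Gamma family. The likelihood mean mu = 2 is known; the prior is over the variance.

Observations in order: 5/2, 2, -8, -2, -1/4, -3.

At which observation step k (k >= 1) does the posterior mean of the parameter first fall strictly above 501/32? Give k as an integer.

obs 1: x=5/2 → posterior Inverse-Gamma(2, 21/8)
obs 2: x=2 → posterior Inverse-Gamma(5/2, 21/8)
obs 3: x=-8 → posterior Inverse-Gamma(3, 421/8)
obs 4: x=-2 → posterior Inverse-Gamma(7/2, 485/8)
obs 5: x=-1/4 → posterior Inverse-Gamma(4, 2021/32)
obs 6: x=-3 → posterior Inverse-Gamma(9/2, 2421/32)

k = 3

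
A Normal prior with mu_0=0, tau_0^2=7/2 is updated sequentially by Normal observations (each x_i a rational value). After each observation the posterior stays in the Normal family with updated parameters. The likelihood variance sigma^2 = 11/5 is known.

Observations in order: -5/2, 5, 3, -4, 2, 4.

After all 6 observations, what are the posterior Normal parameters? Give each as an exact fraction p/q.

obs 1: x=-5/2 → posterior Normal(-175/114, 77/57)
obs 2: x=5 → posterior Normal(175/184, 77/92)
obs 3: x=3 → posterior Normal(385/254, 77/127)
obs 4: x=-4 → posterior Normal(35/108, 77/162)
obs 5: x=2 → posterior Normal(245/394, 77/197)
obs 6: x=4 → posterior Normal(525/464, 77/232)

mu_0=525/464, tau_0^2=77/232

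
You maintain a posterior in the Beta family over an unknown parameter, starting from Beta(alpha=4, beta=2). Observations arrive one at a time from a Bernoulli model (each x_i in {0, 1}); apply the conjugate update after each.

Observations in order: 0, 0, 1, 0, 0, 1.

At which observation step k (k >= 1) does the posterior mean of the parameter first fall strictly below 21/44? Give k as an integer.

k = 5

obs 1: x=0 → posterior Beta(4, 3)
obs 2: x=0 → posterior Beta(4, 4)
obs 3: x=1 → posterior Beta(5, 4)
obs 4: x=0 → posterior Beta(5, 5)
obs 5: x=0 → posterior Beta(5, 6)
obs 6: x=1 → posterior Beta(6, 6)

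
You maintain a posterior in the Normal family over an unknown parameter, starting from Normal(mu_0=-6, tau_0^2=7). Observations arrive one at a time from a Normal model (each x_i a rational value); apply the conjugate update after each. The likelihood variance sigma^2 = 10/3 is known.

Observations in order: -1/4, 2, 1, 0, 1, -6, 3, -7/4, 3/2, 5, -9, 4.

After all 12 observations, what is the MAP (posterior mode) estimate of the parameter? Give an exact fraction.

obs 1: x=-1/4 → posterior Normal(-261/124, 70/31)
obs 2: x=2 → posterior Normal(-93/208, 35/26)
obs 3: x=1 → posterior Normal(-9/292, 70/73)
obs 4: x=0 → posterior Normal(-9/376, 35/47)
obs 5: x=1 → posterior Normal(15/92, 14/23)
obs 6: x=-6 → posterior Normal(-429/544, 35/68)
obs 7: x=3 → posterior Normal(-177/628, 70/157)
obs 8: x=-7/4 → posterior Normal(-81/178, 35/89)
obs 9: x=3/2 → posterior Normal(-99/398, 70/199)
obs 10: x=5 → posterior Normal(111/440, 7/22)
obs 11: x=-9 → posterior Normal(-267/482, 70/241)
obs 12: x=4 → posterior Normal(-99/524, 35/131)

-99/524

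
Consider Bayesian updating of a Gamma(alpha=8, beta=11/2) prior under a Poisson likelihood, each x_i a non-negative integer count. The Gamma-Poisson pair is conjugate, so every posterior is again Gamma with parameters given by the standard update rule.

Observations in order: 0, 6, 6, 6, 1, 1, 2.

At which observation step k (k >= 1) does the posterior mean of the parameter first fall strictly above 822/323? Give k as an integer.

k = 4

obs 1: x=0 → posterior Gamma(8, 13/2)
obs 2: x=6 → posterior Gamma(14, 15/2)
obs 3: x=6 → posterior Gamma(20, 17/2)
obs 4: x=6 → posterior Gamma(26, 19/2)
obs 5: x=1 → posterior Gamma(27, 21/2)
obs 6: x=1 → posterior Gamma(28, 23/2)
obs 7: x=2 → posterior Gamma(30, 25/2)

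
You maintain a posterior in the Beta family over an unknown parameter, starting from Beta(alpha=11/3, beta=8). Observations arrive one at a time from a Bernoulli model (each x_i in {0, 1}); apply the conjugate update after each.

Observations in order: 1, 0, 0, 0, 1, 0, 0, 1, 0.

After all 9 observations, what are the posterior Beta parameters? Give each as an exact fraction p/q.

alpha=20/3, beta=14

obs 1: x=1 → posterior Beta(14/3, 8)
obs 2: x=0 → posterior Beta(14/3, 9)
obs 3: x=0 → posterior Beta(14/3, 10)
obs 4: x=0 → posterior Beta(14/3, 11)
obs 5: x=1 → posterior Beta(17/3, 11)
obs 6: x=0 → posterior Beta(17/3, 12)
obs 7: x=0 → posterior Beta(17/3, 13)
obs 8: x=1 → posterior Beta(20/3, 13)
obs 9: x=0 → posterior Beta(20/3, 14)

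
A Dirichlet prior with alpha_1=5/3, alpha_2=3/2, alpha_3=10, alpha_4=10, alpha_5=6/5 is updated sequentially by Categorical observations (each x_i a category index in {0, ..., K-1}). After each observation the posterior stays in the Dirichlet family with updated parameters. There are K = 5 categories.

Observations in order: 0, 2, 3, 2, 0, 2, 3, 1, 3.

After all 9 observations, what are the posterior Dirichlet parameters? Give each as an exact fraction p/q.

alpha_1=11/3, alpha_2=5/2, alpha_3=13, alpha_4=13, alpha_5=6/5

obs 1: x=0 → posterior Dirichlet(8/3, 3/2, 10, 10, 6/5)
obs 2: x=2 → posterior Dirichlet(8/3, 3/2, 11, 10, 6/5)
obs 3: x=3 → posterior Dirichlet(8/3, 3/2, 11, 11, 6/5)
obs 4: x=2 → posterior Dirichlet(8/3, 3/2, 12, 11, 6/5)
obs 5: x=0 → posterior Dirichlet(11/3, 3/2, 12, 11, 6/5)
obs 6: x=2 → posterior Dirichlet(11/3, 3/2, 13, 11, 6/5)
obs 7: x=3 → posterior Dirichlet(11/3, 3/2, 13, 12, 6/5)
obs 8: x=1 → posterior Dirichlet(11/3, 5/2, 13, 12, 6/5)
obs 9: x=3 → posterior Dirichlet(11/3, 5/2, 13, 13, 6/5)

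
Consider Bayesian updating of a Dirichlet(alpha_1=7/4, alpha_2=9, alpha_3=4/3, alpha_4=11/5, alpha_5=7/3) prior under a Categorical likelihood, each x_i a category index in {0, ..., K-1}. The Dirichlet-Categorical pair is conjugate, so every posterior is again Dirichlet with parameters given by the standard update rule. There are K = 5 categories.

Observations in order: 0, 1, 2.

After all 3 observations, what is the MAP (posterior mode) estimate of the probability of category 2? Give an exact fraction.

obs 1: x=0 → posterior Dirichlet(11/4, 9, 4/3, 11/5, 7/3)
obs 2: x=1 → posterior Dirichlet(11/4, 10, 4/3, 11/5, 7/3)
obs 3: x=2 → posterior Dirichlet(11/4, 10, 7/3, 11/5, 7/3)

80/877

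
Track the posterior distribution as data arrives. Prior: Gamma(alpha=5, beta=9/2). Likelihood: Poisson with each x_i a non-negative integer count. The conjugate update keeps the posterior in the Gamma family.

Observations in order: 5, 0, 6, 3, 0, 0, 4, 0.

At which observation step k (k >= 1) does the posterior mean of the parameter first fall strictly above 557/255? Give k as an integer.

k = 4

obs 1: x=5 → posterior Gamma(10, 11/2)
obs 2: x=0 → posterior Gamma(10, 13/2)
obs 3: x=6 → posterior Gamma(16, 15/2)
obs 4: x=3 → posterior Gamma(19, 17/2)
obs 5: x=0 → posterior Gamma(19, 19/2)
obs 6: x=0 → posterior Gamma(19, 21/2)
obs 7: x=4 → posterior Gamma(23, 23/2)
obs 8: x=0 → posterior Gamma(23, 25/2)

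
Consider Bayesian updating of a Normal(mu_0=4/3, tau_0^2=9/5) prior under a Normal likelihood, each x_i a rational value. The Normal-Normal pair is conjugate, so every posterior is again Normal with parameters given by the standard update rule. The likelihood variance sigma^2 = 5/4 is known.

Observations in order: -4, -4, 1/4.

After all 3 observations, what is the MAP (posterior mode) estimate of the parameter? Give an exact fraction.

obs 1: x=-4 → posterior Normal(-332/183, 45/61)
obs 2: x=-4 → posterior Normal(-764/291, 45/97)
obs 3: x=1/4 → posterior Normal(-737/399, 45/133)

-737/399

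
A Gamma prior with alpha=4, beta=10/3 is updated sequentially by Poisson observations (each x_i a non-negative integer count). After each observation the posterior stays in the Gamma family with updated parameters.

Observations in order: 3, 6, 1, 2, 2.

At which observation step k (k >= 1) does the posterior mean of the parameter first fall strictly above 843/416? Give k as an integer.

obs 1: x=3 → posterior Gamma(7, 13/3)
obs 2: x=6 → posterior Gamma(13, 16/3)
obs 3: x=1 → posterior Gamma(14, 19/3)
obs 4: x=2 → posterior Gamma(16, 22/3)
obs 5: x=2 → posterior Gamma(18, 25/3)

k = 2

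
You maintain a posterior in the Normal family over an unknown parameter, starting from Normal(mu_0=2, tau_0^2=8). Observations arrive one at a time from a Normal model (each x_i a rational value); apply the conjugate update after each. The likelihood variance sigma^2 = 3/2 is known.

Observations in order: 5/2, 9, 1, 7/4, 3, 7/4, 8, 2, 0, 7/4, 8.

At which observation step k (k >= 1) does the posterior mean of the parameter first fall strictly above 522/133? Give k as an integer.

obs 1: x=5/2 → posterior Normal(46/19, 24/19)
obs 2: x=9 → posterior Normal(38/7, 24/35)
obs 3: x=1 → posterior Normal(206/51, 8/17)
obs 4: x=7/4 → posterior Normal(234/67, 24/67)
obs 5: x=3 → posterior Normal(282/83, 24/83)
obs 6: x=7/4 → posterior Normal(310/99, 8/33)
obs 7: x=8 → posterior Normal(438/115, 24/115)
obs 8: x=2 → posterior Normal(470/131, 24/131)
obs 9: x=0 → posterior Normal(470/147, 8/49)
obs 10: x=7/4 → posterior Normal(498/163, 24/163)
obs 11: x=8 → posterior Normal(626/179, 24/179)

k = 2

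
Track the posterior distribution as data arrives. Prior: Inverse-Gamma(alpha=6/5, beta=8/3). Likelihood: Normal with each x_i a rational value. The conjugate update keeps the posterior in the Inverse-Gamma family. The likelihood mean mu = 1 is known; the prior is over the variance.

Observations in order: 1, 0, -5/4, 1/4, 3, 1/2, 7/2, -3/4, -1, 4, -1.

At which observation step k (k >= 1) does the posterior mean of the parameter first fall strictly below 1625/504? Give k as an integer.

k = 2

obs 1: x=1 → posterior Inverse-Gamma(17/10, 8/3)
obs 2: x=0 → posterior Inverse-Gamma(11/5, 19/6)
obs 3: x=-5/4 → posterior Inverse-Gamma(27/10, 547/96)
obs 4: x=1/4 → posterior Inverse-Gamma(16/5, 287/48)
obs 5: x=3 → posterior Inverse-Gamma(37/10, 383/48)
obs 6: x=1/2 → posterior Inverse-Gamma(21/5, 389/48)
obs 7: x=7/2 → posterior Inverse-Gamma(47/10, 539/48)
obs 8: x=-3/4 → posterior Inverse-Gamma(26/5, 1225/96)
obs 9: x=-1 → posterior Inverse-Gamma(57/10, 1417/96)
obs 10: x=4 → posterior Inverse-Gamma(31/5, 1849/96)
obs 11: x=-1 → posterior Inverse-Gamma(67/10, 2041/96)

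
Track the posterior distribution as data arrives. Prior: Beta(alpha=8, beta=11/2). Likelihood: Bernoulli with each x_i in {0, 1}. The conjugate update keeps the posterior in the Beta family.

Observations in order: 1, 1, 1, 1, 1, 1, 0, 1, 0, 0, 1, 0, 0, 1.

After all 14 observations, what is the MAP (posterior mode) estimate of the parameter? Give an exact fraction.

obs 1: x=1 → posterior Beta(9, 11/2)
obs 2: x=1 → posterior Beta(10, 11/2)
obs 3: x=1 → posterior Beta(11, 11/2)
obs 4: x=1 → posterior Beta(12, 11/2)
obs 5: x=1 → posterior Beta(13, 11/2)
obs 6: x=1 → posterior Beta(14, 11/2)
obs 7: x=0 → posterior Beta(14, 13/2)
obs 8: x=1 → posterior Beta(15, 13/2)
obs 9: x=0 → posterior Beta(15, 15/2)
obs 10: x=0 → posterior Beta(15, 17/2)
obs 11: x=1 → posterior Beta(16, 17/2)
obs 12: x=0 → posterior Beta(16, 19/2)
obs 13: x=0 → posterior Beta(16, 21/2)
obs 14: x=1 → posterior Beta(17, 21/2)

32/51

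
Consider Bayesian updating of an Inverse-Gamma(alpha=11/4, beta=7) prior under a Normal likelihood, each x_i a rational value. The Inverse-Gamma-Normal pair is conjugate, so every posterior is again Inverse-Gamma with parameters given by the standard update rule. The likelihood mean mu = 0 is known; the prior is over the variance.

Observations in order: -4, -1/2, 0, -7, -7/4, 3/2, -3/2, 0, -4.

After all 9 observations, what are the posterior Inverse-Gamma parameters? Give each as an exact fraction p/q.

alpha=29/4, beta=1645/32

obs 1: x=-4 → posterior Inverse-Gamma(13/4, 15)
obs 2: x=-1/2 → posterior Inverse-Gamma(15/4, 121/8)
obs 3: x=0 → posterior Inverse-Gamma(17/4, 121/8)
obs 4: x=-7 → posterior Inverse-Gamma(19/4, 317/8)
obs 5: x=-7/4 → posterior Inverse-Gamma(21/4, 1317/32)
obs 6: x=3/2 → posterior Inverse-Gamma(23/4, 1353/32)
obs 7: x=-3/2 → posterior Inverse-Gamma(25/4, 1389/32)
obs 8: x=0 → posterior Inverse-Gamma(27/4, 1389/32)
obs 9: x=-4 → posterior Inverse-Gamma(29/4, 1645/32)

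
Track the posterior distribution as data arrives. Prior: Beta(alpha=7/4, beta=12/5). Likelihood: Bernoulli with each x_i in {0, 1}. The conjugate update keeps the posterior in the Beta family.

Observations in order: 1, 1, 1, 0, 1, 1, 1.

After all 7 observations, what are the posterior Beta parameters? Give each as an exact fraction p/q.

obs 1: x=1 → posterior Beta(11/4, 12/5)
obs 2: x=1 → posterior Beta(15/4, 12/5)
obs 3: x=1 → posterior Beta(19/4, 12/5)
obs 4: x=0 → posterior Beta(19/4, 17/5)
obs 5: x=1 → posterior Beta(23/4, 17/5)
obs 6: x=1 → posterior Beta(27/4, 17/5)
obs 7: x=1 → posterior Beta(31/4, 17/5)

alpha=31/4, beta=17/5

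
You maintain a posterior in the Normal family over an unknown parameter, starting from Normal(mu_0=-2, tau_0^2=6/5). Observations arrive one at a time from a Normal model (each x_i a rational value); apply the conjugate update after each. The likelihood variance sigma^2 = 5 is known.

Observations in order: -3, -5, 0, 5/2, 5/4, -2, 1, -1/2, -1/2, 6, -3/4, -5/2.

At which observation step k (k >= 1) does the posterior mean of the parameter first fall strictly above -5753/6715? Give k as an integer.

obs 1: x=-3 → posterior Normal(-68/31, 30/31)
obs 2: x=-5 → posterior Normal(-98/37, 30/37)
obs 3: x=0 → posterior Normal(-98/43, 30/43)
obs 4: x=5/2 → posterior Normal(-83/49, 30/49)
obs 5: x=5/4 → posterior Normal(-151/110, 6/11)
obs 6: x=-2 → posterior Normal(-175/122, 30/61)
obs 7: x=1 → posterior Normal(-163/134, 30/67)
obs 8: x=-1/2 → posterior Normal(-169/146, 30/73)
obs 9: x=-1/2 → posterior Normal(-175/158, 30/79)
obs 10: x=6 → posterior Normal(-103/170, 6/17)
obs 11: x=-3/4 → posterior Normal(-8/13, 30/91)
obs 12: x=-5/2 → posterior Normal(-71/97, 30/97)

k = 10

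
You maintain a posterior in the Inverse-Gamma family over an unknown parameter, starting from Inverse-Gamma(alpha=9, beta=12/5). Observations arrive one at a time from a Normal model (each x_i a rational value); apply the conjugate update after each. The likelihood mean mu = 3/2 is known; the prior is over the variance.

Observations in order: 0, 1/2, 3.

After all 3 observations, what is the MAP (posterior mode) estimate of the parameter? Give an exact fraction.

obs 1: x=0 → posterior Inverse-Gamma(19/2, 141/40)
obs 2: x=1/2 → posterior Inverse-Gamma(10, 161/40)
obs 3: x=3 → posterior Inverse-Gamma(21/2, 103/20)

103/230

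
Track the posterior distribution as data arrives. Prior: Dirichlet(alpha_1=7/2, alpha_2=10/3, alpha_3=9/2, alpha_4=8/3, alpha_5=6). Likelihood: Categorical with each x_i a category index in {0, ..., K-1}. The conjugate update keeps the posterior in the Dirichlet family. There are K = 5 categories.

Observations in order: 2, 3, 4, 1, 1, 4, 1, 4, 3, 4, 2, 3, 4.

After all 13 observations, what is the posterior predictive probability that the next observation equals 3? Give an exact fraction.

obs 1: x=2 → posterior Dirichlet(7/2, 10/3, 11/2, 8/3, 6)
obs 2: x=3 → posterior Dirichlet(7/2, 10/3, 11/2, 11/3, 6)
obs 3: x=4 → posterior Dirichlet(7/2, 10/3, 11/2, 11/3, 7)
obs 4: x=1 → posterior Dirichlet(7/2, 13/3, 11/2, 11/3, 7)
obs 5: x=1 → posterior Dirichlet(7/2, 16/3, 11/2, 11/3, 7)
obs 6: x=4 → posterior Dirichlet(7/2, 16/3, 11/2, 11/3, 8)
obs 7: x=1 → posterior Dirichlet(7/2, 19/3, 11/2, 11/3, 8)
obs 8: x=4 → posterior Dirichlet(7/2, 19/3, 11/2, 11/3, 9)
obs 9: x=3 → posterior Dirichlet(7/2, 19/3, 11/2, 14/3, 9)
obs 10: x=4 → posterior Dirichlet(7/2, 19/3, 11/2, 14/3, 10)
obs 11: x=2 → posterior Dirichlet(7/2, 19/3, 13/2, 14/3, 10)
obs 12: x=3 → posterior Dirichlet(7/2, 19/3, 13/2, 17/3, 10)
obs 13: x=4 → posterior Dirichlet(7/2, 19/3, 13/2, 17/3, 11)

17/99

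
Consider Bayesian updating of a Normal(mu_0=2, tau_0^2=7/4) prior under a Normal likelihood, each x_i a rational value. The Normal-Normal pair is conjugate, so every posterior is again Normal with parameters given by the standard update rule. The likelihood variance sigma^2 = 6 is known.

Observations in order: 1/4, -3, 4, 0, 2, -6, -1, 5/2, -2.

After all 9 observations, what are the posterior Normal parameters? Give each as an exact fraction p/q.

mu_0=101/348, tau_0^2=14/29

obs 1: x=1/4 → posterior Normal(199/124, 42/31)
obs 2: x=-3 → posterior Normal(115/152, 21/19)
obs 3: x=4 → posterior Normal(227/180, 14/15)
obs 4: x=0 → posterior Normal(227/208, 21/26)
obs 5: x=2 → posterior Normal(283/236, 42/59)
obs 6: x=-6 → posterior Normal(115/264, 7/11)
obs 7: x=-1 → posterior Normal(87/292, 42/73)
obs 8: x=5/2 → posterior Normal(157/320, 21/40)
obs 9: x=-2 → posterior Normal(101/348, 14/29)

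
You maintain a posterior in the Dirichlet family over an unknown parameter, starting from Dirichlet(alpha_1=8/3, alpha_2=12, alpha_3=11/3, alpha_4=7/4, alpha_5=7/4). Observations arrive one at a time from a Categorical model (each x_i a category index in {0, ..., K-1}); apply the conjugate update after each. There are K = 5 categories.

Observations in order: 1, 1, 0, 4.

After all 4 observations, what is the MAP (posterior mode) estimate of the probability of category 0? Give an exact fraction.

obs 1: x=1 → posterior Dirichlet(8/3, 13, 11/3, 7/4, 7/4)
obs 2: x=1 → posterior Dirichlet(8/3, 14, 11/3, 7/4, 7/4)
obs 3: x=0 → posterior Dirichlet(11/3, 14, 11/3, 7/4, 7/4)
obs 4: x=4 → posterior Dirichlet(11/3, 14, 11/3, 7/4, 11/4)

16/125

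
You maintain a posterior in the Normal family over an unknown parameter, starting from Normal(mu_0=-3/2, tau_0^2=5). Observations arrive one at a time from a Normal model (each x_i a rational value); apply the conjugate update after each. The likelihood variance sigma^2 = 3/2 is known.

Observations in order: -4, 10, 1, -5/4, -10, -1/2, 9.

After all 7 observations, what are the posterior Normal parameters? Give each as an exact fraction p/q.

obs 1: x=-4 → posterior Normal(-89/26, 15/13)
obs 2: x=10 → posterior Normal(111/46, 15/23)
obs 3: x=1 → posterior Normal(131/66, 5/11)
obs 4: x=-5/4 → posterior Normal(53/43, 15/43)
obs 5: x=-10 → posterior Normal(-47/53, 15/53)
obs 6: x=-1/2 → posterior Normal(-52/63, 5/21)
obs 7: x=9 → posterior Normal(38/73, 15/73)

mu_0=38/73, tau_0^2=15/73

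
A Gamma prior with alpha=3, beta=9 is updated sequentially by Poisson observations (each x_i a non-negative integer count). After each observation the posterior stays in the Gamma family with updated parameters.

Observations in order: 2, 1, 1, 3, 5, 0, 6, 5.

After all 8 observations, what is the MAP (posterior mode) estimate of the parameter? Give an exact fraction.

25/17

obs 1: x=2 → posterior Gamma(5, 10)
obs 2: x=1 → posterior Gamma(6, 11)
obs 3: x=1 → posterior Gamma(7, 12)
obs 4: x=3 → posterior Gamma(10, 13)
obs 5: x=5 → posterior Gamma(15, 14)
obs 6: x=0 → posterior Gamma(15, 15)
obs 7: x=6 → posterior Gamma(21, 16)
obs 8: x=5 → posterior Gamma(26, 17)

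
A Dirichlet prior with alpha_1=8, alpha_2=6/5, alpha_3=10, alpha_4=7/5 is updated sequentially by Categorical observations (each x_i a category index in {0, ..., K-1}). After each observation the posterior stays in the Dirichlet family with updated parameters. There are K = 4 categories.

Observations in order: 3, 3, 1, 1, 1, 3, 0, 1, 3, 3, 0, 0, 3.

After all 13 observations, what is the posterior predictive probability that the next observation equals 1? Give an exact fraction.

obs 1: x=3 → posterior Dirichlet(8, 6/5, 10, 12/5)
obs 2: x=3 → posterior Dirichlet(8, 6/5, 10, 17/5)
obs 3: x=1 → posterior Dirichlet(8, 11/5, 10, 17/5)
obs 4: x=1 → posterior Dirichlet(8, 16/5, 10, 17/5)
obs 5: x=1 → posterior Dirichlet(8, 21/5, 10, 17/5)
obs 6: x=3 → posterior Dirichlet(8, 21/5, 10, 22/5)
obs 7: x=0 → posterior Dirichlet(9, 21/5, 10, 22/5)
obs 8: x=1 → posterior Dirichlet(9, 26/5, 10, 22/5)
obs 9: x=3 → posterior Dirichlet(9, 26/5, 10, 27/5)
obs 10: x=3 → posterior Dirichlet(9, 26/5, 10, 32/5)
obs 11: x=0 → posterior Dirichlet(10, 26/5, 10, 32/5)
obs 12: x=0 → posterior Dirichlet(11, 26/5, 10, 32/5)
obs 13: x=3 → posterior Dirichlet(11, 26/5, 10, 37/5)

13/84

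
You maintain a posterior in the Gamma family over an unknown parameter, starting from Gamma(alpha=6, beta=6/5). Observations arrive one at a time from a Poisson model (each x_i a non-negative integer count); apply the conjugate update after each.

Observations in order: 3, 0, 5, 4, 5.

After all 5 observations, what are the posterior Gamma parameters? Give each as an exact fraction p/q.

obs 1: x=3 → posterior Gamma(9, 11/5)
obs 2: x=0 → posterior Gamma(9, 16/5)
obs 3: x=5 → posterior Gamma(14, 21/5)
obs 4: x=4 → posterior Gamma(18, 26/5)
obs 5: x=5 → posterior Gamma(23, 31/5)

alpha=23, beta=31/5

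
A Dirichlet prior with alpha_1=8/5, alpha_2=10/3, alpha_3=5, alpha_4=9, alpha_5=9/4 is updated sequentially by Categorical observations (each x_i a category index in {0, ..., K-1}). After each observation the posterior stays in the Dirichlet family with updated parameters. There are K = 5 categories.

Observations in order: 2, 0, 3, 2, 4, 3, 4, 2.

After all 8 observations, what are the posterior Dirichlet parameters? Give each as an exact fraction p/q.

obs 1: x=2 → posterior Dirichlet(8/5, 10/3, 6, 9, 9/4)
obs 2: x=0 → posterior Dirichlet(13/5, 10/3, 6, 9, 9/4)
obs 3: x=3 → posterior Dirichlet(13/5, 10/3, 6, 10, 9/4)
obs 4: x=2 → posterior Dirichlet(13/5, 10/3, 7, 10, 9/4)
obs 5: x=4 → posterior Dirichlet(13/5, 10/3, 7, 10, 13/4)
obs 6: x=3 → posterior Dirichlet(13/5, 10/3, 7, 11, 13/4)
obs 7: x=4 → posterior Dirichlet(13/5, 10/3, 7, 11, 17/4)
obs 8: x=2 → posterior Dirichlet(13/5, 10/3, 8, 11, 17/4)

alpha_1=13/5, alpha_2=10/3, alpha_3=8, alpha_4=11, alpha_5=17/4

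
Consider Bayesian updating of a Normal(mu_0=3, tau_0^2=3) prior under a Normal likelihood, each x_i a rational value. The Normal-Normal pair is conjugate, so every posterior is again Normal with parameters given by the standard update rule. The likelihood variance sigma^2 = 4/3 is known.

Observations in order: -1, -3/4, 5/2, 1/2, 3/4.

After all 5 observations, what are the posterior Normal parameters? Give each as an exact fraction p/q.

mu_0=30/49, tau_0^2=12/49

obs 1: x=-1 → posterior Normal(3/13, 12/13)
obs 2: x=-3/4 → posterior Normal(-15/88, 6/11)
obs 3: x=5/2 → posterior Normal(75/124, 12/31)
obs 4: x=1/2 → posterior Normal(93/160, 3/10)
obs 5: x=3/4 → posterior Normal(30/49, 12/49)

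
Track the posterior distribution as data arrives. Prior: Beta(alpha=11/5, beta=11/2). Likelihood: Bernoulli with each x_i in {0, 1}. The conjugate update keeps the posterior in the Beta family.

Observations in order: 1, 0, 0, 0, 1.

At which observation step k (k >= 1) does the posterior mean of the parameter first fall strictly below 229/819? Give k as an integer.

k = 4

obs 1: x=1 → posterior Beta(16/5, 11/2)
obs 2: x=0 → posterior Beta(16/5, 13/2)
obs 3: x=0 → posterior Beta(16/5, 15/2)
obs 4: x=0 → posterior Beta(16/5, 17/2)
obs 5: x=1 → posterior Beta(21/5, 17/2)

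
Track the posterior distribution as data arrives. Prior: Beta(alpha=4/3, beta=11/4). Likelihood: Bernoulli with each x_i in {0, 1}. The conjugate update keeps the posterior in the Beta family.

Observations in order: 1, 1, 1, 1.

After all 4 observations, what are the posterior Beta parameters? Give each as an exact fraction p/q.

alpha=16/3, beta=11/4

obs 1: x=1 → posterior Beta(7/3, 11/4)
obs 2: x=1 → posterior Beta(10/3, 11/4)
obs 3: x=1 → posterior Beta(13/3, 11/4)
obs 4: x=1 → posterior Beta(16/3, 11/4)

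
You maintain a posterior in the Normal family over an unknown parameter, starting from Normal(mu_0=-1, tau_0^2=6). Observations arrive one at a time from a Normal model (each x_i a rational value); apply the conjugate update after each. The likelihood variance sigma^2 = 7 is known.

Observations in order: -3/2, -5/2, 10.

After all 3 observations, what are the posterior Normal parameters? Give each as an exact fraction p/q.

mu_0=29/25, tau_0^2=42/25

obs 1: x=-3/2 → posterior Normal(-16/13, 42/13)
obs 2: x=-5/2 → posterior Normal(-31/19, 42/19)
obs 3: x=10 → posterior Normal(29/25, 42/25)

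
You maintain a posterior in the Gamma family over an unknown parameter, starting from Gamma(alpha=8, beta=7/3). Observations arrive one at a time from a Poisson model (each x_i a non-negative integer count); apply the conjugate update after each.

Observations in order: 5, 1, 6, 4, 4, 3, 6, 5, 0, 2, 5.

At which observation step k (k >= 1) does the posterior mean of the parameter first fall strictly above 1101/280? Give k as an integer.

k = 7

obs 1: x=5 → posterior Gamma(13, 10/3)
obs 2: x=1 → posterior Gamma(14, 13/3)
obs 3: x=6 → posterior Gamma(20, 16/3)
obs 4: x=4 → posterior Gamma(24, 19/3)
obs 5: x=4 → posterior Gamma(28, 22/3)
obs 6: x=3 → posterior Gamma(31, 25/3)
obs 7: x=6 → posterior Gamma(37, 28/3)
obs 8: x=5 → posterior Gamma(42, 31/3)
obs 9: x=0 → posterior Gamma(42, 34/3)
obs 10: x=2 → posterior Gamma(44, 37/3)
obs 11: x=5 → posterior Gamma(49, 40/3)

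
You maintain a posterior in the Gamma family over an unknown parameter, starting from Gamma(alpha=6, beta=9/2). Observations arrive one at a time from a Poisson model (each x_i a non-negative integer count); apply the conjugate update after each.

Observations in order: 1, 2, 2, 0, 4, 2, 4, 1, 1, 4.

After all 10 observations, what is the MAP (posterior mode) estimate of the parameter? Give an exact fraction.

52/29

obs 1: x=1 → posterior Gamma(7, 11/2)
obs 2: x=2 → posterior Gamma(9, 13/2)
obs 3: x=2 → posterior Gamma(11, 15/2)
obs 4: x=0 → posterior Gamma(11, 17/2)
obs 5: x=4 → posterior Gamma(15, 19/2)
obs 6: x=2 → posterior Gamma(17, 21/2)
obs 7: x=4 → posterior Gamma(21, 23/2)
obs 8: x=1 → posterior Gamma(22, 25/2)
obs 9: x=1 → posterior Gamma(23, 27/2)
obs 10: x=4 → posterior Gamma(27, 29/2)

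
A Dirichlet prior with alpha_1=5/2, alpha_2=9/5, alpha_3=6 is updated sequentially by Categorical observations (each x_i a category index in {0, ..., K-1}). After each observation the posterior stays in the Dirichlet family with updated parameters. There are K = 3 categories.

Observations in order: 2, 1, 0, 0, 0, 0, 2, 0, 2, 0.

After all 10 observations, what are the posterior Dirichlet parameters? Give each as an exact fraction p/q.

obs 1: x=2 → posterior Dirichlet(5/2, 9/5, 7)
obs 2: x=1 → posterior Dirichlet(5/2, 14/5, 7)
obs 3: x=0 → posterior Dirichlet(7/2, 14/5, 7)
obs 4: x=0 → posterior Dirichlet(9/2, 14/5, 7)
obs 5: x=0 → posterior Dirichlet(11/2, 14/5, 7)
obs 6: x=0 → posterior Dirichlet(13/2, 14/5, 7)
obs 7: x=2 → posterior Dirichlet(13/2, 14/5, 8)
obs 8: x=0 → posterior Dirichlet(15/2, 14/5, 8)
obs 9: x=2 → posterior Dirichlet(15/2, 14/5, 9)
obs 10: x=0 → posterior Dirichlet(17/2, 14/5, 9)

alpha_1=17/2, alpha_2=14/5, alpha_3=9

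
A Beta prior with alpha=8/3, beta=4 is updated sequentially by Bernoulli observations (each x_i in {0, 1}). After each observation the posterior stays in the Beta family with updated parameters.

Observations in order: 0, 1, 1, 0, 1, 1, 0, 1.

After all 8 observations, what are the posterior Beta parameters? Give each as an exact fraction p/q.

obs 1: x=0 → posterior Beta(8/3, 5)
obs 2: x=1 → posterior Beta(11/3, 5)
obs 3: x=1 → posterior Beta(14/3, 5)
obs 4: x=0 → posterior Beta(14/3, 6)
obs 5: x=1 → posterior Beta(17/3, 6)
obs 6: x=1 → posterior Beta(20/3, 6)
obs 7: x=0 → posterior Beta(20/3, 7)
obs 8: x=1 → posterior Beta(23/3, 7)

alpha=23/3, beta=7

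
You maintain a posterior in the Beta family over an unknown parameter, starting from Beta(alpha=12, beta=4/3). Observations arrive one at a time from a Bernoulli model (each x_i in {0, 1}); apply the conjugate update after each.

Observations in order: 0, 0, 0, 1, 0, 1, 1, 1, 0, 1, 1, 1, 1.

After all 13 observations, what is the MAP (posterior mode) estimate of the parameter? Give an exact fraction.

obs 1: x=0 → posterior Beta(12, 7/3)
obs 2: x=0 → posterior Beta(12, 10/3)
obs 3: x=0 → posterior Beta(12, 13/3)
obs 4: x=1 → posterior Beta(13, 13/3)
obs 5: x=0 → posterior Beta(13, 16/3)
obs 6: x=1 → posterior Beta(14, 16/3)
obs 7: x=1 → posterior Beta(15, 16/3)
obs 8: x=1 → posterior Beta(16, 16/3)
obs 9: x=0 → posterior Beta(16, 19/3)
obs 10: x=1 → posterior Beta(17, 19/3)
obs 11: x=1 → posterior Beta(18, 19/3)
obs 12: x=1 → posterior Beta(19, 19/3)
obs 13: x=1 → posterior Beta(20, 19/3)

57/73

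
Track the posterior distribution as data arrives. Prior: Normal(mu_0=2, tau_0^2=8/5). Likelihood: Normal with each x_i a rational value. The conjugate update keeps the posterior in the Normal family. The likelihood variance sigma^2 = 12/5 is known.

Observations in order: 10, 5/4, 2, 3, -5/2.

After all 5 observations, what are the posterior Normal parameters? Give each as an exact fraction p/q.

obs 1: x=10 → posterior Normal(26/5, 24/25)
obs 2: x=5/4 → posterior Normal(57/14, 24/35)
obs 3: x=2 → posterior Normal(65/18, 8/15)
obs 4: x=3 → posterior Normal(7/2, 24/55)
obs 5: x=-5/2 → posterior Normal(67/26, 24/65)

mu_0=67/26, tau_0^2=24/65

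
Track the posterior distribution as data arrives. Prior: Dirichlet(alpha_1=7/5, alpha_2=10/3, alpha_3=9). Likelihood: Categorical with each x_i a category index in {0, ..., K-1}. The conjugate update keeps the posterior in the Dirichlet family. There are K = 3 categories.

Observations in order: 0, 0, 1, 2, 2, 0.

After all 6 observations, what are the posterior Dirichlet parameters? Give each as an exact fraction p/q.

obs 1: x=0 → posterior Dirichlet(12/5, 10/3, 9)
obs 2: x=0 → posterior Dirichlet(17/5, 10/3, 9)
obs 3: x=1 → posterior Dirichlet(17/5, 13/3, 9)
obs 4: x=2 → posterior Dirichlet(17/5, 13/3, 10)
obs 5: x=2 → posterior Dirichlet(17/5, 13/3, 11)
obs 6: x=0 → posterior Dirichlet(22/5, 13/3, 11)

alpha_1=22/5, alpha_2=13/3, alpha_3=11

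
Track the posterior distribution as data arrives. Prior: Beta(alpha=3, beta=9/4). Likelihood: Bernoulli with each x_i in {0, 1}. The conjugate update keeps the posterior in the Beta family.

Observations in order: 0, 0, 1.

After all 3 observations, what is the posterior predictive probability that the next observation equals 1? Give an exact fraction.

obs 1: x=0 → posterior Beta(3, 13/4)
obs 2: x=0 → posterior Beta(3, 17/4)
obs 3: x=1 → posterior Beta(4, 17/4)

16/33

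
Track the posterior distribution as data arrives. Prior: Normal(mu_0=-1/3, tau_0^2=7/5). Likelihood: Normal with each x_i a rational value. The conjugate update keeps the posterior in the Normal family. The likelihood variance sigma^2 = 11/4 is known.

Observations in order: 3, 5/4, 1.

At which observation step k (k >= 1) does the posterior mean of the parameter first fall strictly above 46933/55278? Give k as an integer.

obs 1: x=3 → posterior Normal(197/249, 77/83)
obs 2: x=5/4 → posterior Normal(302/333, 77/111)
obs 3: x=1 → posterior Normal(386/417, 77/139)

k = 2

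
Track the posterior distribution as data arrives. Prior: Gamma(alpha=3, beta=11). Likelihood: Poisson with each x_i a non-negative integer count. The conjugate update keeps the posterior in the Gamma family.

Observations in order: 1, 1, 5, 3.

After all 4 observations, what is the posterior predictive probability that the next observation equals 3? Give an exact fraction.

obs 1: x=1 → posterior Gamma(4, 12)
obs 2: x=1 → posterior Gamma(5, 13)
obs 3: x=5 → posterior Gamma(10, 14)
obs 4: x=3 → posterior Gamma(13, 15)

885518756103515625/18446744073709551616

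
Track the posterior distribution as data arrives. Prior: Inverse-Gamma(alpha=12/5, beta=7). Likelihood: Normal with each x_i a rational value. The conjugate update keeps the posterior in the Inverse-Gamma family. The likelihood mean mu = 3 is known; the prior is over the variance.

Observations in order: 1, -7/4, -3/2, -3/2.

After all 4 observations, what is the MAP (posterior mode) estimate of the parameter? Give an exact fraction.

obs 1: x=1 → posterior Inverse-Gamma(29/10, 9)
obs 2: x=-7/4 → posterior Inverse-Gamma(17/5, 649/32)
obs 3: x=-3/2 → posterior Inverse-Gamma(39/10, 973/32)
obs 4: x=-3/2 → posterior Inverse-Gamma(22/5, 1297/32)

6485/864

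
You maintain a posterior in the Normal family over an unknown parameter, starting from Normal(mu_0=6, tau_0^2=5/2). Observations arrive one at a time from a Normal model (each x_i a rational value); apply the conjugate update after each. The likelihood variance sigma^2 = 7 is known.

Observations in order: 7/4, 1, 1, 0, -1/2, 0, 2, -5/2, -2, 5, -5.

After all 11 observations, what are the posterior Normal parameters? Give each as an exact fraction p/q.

mu_0=117/92, tau_0^2=35/69

obs 1: x=7/4 → posterior Normal(371/76, 35/19)
obs 2: x=1 → posterior Normal(391/96, 35/24)
obs 3: x=1 → posterior Normal(411/116, 35/29)
obs 4: x=0 → posterior Normal(411/136, 35/34)
obs 5: x=-1/2 → posterior Normal(401/156, 35/39)
obs 6: x=0 → posterior Normal(401/176, 35/44)
obs 7: x=2 → posterior Normal(9/4, 5/7)
obs 8: x=-5/2 → posterior Normal(391/216, 35/54)
obs 9: x=-2 → posterior Normal(351/236, 35/59)
obs 10: x=5 → posterior Normal(451/256, 35/64)
obs 11: x=-5 → posterior Normal(117/92, 35/69)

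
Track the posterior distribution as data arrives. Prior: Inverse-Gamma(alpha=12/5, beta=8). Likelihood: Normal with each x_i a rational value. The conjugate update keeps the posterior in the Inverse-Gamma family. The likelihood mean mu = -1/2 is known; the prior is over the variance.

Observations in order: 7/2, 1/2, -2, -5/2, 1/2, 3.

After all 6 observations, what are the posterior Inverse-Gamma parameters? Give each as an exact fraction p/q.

alpha=27/5, beta=105/4

obs 1: x=7/2 → posterior Inverse-Gamma(29/10, 16)
obs 2: x=1/2 → posterior Inverse-Gamma(17/5, 33/2)
obs 3: x=-2 → posterior Inverse-Gamma(39/10, 141/8)
obs 4: x=-5/2 → posterior Inverse-Gamma(22/5, 157/8)
obs 5: x=1/2 → posterior Inverse-Gamma(49/10, 161/8)
obs 6: x=3 → posterior Inverse-Gamma(27/5, 105/4)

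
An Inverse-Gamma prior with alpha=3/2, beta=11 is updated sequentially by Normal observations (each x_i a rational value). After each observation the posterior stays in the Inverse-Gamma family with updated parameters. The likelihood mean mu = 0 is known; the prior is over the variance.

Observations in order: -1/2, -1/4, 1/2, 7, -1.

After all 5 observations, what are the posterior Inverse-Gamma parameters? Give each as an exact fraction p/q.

obs 1: x=-1/2 → posterior Inverse-Gamma(2, 89/8)
obs 2: x=-1/4 → posterior Inverse-Gamma(5/2, 357/32)
obs 3: x=1/2 → posterior Inverse-Gamma(3, 361/32)
obs 4: x=7 → posterior Inverse-Gamma(7/2, 1145/32)
obs 5: x=-1 → posterior Inverse-Gamma(4, 1161/32)

alpha=4, beta=1161/32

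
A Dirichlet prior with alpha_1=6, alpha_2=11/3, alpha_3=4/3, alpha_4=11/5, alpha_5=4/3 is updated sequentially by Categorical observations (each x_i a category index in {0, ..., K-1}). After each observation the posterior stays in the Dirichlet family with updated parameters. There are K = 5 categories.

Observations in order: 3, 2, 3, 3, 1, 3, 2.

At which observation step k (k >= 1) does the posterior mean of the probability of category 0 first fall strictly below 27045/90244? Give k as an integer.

obs 1: x=3 → posterior Dirichlet(6, 11/3, 4/3, 16/5, 4/3)
obs 2: x=2 → posterior Dirichlet(6, 11/3, 7/3, 16/5, 4/3)
obs 3: x=3 → posterior Dirichlet(6, 11/3, 7/3, 21/5, 4/3)
obs 4: x=3 → posterior Dirichlet(6, 11/3, 7/3, 26/5, 4/3)
obs 5: x=1 → posterior Dirichlet(6, 14/3, 7/3, 26/5, 4/3)
obs 6: x=3 → posterior Dirichlet(6, 14/3, 7/3, 31/5, 4/3)
obs 7: x=2 → posterior Dirichlet(6, 14/3, 10/3, 31/5, 4/3)

k = 6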